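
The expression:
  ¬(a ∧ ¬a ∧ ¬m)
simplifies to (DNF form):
True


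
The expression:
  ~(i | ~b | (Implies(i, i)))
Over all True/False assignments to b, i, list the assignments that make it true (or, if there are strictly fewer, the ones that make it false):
is never true.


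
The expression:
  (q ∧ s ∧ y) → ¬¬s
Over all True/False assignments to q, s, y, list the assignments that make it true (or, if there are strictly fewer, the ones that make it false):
is always true.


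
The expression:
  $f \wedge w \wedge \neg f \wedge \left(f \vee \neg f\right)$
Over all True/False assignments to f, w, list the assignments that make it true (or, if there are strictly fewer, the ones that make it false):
is never true.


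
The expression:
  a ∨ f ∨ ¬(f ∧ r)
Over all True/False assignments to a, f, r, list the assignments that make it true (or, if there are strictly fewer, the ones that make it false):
is always true.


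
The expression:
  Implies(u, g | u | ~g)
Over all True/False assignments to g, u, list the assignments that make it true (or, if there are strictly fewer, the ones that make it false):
is always true.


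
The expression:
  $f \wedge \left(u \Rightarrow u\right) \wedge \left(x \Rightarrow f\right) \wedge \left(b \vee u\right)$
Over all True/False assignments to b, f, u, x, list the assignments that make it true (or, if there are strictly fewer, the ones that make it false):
is true only for:
  b=False, f=True, u=True, x=False;
  b=False, f=True, u=True, x=True;
  b=True, f=True, u=False, x=False;
  b=True, f=True, u=False, x=True;
  b=True, f=True, u=True, x=False;
  b=True, f=True, u=True, x=True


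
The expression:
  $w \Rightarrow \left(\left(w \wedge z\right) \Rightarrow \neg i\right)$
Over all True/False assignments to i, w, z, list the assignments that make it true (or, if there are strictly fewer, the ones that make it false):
is false only for:
  i=True, w=True, z=True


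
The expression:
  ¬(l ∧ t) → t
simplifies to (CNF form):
t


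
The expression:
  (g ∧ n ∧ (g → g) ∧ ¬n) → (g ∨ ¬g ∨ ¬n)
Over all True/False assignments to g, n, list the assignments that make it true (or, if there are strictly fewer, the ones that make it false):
is always true.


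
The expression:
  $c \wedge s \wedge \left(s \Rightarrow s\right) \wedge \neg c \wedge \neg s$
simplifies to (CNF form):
$\text{False}$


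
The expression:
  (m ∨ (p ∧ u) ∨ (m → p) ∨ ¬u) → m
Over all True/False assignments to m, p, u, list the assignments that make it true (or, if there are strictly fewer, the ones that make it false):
is true only for:
  m=True, p=False, u=False;
  m=True, p=False, u=True;
  m=True, p=True, u=False;
  m=True, p=True, u=True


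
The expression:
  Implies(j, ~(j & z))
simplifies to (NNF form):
~j | ~z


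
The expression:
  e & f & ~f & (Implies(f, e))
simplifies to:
False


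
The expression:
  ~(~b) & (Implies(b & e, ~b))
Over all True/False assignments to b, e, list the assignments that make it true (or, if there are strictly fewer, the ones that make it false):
is true only for:
  b=True, e=False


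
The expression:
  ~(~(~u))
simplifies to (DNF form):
~u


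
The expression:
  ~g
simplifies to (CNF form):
~g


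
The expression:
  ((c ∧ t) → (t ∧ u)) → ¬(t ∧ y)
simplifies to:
(c ∧ ¬u) ∨ ¬t ∨ ¬y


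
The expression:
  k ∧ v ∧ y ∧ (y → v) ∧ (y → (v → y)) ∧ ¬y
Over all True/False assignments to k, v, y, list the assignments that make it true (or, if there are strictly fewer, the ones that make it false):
is never true.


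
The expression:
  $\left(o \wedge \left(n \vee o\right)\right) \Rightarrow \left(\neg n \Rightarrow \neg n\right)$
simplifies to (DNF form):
$\text{True}$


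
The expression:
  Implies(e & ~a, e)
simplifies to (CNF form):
True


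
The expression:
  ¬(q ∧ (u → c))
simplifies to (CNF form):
(u ∨ ¬q) ∧ (¬c ∨ ¬q)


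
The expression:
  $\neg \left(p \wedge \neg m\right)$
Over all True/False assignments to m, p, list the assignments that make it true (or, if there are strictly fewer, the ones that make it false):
is false only for:
  m=False, p=True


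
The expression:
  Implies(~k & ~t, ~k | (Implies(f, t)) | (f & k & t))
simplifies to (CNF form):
True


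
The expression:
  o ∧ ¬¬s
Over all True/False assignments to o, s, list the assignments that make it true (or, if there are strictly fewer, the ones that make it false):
is true only for:
  o=True, s=True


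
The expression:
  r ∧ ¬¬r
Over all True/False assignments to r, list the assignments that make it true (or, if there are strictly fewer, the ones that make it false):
is true only for:
  r=True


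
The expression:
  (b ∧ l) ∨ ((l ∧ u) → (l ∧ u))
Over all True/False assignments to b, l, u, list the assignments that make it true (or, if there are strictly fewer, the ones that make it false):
is always true.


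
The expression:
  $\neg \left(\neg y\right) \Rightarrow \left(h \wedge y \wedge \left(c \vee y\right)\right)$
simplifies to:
$h \vee \neg y$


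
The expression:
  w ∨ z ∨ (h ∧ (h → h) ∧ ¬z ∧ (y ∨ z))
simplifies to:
w ∨ z ∨ (h ∧ y)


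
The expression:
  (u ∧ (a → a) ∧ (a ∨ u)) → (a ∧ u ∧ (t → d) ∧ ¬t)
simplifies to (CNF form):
(a ∨ ¬u) ∧ (¬t ∨ ¬u)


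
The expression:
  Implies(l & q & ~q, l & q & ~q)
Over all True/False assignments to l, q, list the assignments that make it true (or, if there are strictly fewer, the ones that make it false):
is always true.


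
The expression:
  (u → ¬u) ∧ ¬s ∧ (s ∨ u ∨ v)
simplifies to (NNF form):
v ∧ ¬s ∧ ¬u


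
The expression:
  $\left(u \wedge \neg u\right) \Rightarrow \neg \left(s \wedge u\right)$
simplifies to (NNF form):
$\text{True}$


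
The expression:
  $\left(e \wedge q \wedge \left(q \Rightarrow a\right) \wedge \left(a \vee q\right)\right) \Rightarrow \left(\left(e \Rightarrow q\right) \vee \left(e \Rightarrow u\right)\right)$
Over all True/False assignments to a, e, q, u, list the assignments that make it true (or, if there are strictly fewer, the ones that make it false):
is always true.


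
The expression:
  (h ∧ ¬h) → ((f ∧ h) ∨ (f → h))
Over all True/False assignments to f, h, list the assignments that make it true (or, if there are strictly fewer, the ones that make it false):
is always true.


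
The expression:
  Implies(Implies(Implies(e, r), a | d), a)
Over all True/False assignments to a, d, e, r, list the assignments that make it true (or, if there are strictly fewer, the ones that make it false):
is false only for:
  a=False, d=False, e=True, r=False;
  a=False, d=True, e=False, r=False;
  a=False, d=True, e=False, r=True;
  a=False, d=True, e=True, r=False;
  a=False, d=True, e=True, r=True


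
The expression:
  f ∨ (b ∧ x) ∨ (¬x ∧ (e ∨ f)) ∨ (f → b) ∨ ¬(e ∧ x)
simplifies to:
True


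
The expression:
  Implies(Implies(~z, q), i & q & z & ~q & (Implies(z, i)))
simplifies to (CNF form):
~q & ~z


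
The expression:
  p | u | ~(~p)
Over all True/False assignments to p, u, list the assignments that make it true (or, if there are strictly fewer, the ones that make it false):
is false only for:
  p=False, u=False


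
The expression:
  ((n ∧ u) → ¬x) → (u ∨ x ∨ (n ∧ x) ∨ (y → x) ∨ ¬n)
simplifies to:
u ∨ x ∨ ¬n ∨ ¬y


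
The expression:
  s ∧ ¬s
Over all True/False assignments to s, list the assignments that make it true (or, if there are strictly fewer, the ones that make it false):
is never true.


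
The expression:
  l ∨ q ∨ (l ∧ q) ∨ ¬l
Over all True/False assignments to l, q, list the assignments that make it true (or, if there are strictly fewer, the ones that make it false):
is always true.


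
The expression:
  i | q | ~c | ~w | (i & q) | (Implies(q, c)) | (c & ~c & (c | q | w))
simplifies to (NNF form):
True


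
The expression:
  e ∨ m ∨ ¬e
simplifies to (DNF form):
True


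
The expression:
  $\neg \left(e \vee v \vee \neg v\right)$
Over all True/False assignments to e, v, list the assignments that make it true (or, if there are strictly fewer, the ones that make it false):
is never true.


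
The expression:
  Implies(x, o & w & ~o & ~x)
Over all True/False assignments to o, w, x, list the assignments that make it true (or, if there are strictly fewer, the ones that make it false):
is true only for:
  o=False, w=False, x=False;
  o=False, w=True, x=False;
  o=True, w=False, x=False;
  o=True, w=True, x=False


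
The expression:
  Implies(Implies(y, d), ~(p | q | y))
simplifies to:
(y & ~d) | (~p & ~q & ~y)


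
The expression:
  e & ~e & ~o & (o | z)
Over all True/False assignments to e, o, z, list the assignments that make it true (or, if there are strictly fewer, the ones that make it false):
is never true.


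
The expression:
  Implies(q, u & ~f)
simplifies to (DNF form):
~q | (u & ~f)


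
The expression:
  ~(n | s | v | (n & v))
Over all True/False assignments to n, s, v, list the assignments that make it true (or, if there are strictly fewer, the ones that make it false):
is true only for:
  n=False, s=False, v=False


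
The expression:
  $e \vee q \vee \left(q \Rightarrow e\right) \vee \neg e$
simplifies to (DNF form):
$\text{True}$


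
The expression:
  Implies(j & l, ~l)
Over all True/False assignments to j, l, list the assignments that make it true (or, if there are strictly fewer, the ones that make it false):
is false only for:
  j=True, l=True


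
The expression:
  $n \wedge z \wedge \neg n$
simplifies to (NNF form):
$\text{False}$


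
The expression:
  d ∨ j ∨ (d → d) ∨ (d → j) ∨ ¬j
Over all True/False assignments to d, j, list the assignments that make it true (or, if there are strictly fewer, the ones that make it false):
is always true.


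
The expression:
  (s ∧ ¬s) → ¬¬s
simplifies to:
True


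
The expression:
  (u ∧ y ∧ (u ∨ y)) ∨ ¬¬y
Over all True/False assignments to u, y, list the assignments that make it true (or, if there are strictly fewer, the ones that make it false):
is true only for:
  u=False, y=True;
  u=True, y=True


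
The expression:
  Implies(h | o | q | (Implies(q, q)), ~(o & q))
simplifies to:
~o | ~q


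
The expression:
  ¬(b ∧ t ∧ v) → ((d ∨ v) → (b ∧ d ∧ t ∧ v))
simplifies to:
(¬d ∧ ¬v) ∨ (b ∧ t ∧ v)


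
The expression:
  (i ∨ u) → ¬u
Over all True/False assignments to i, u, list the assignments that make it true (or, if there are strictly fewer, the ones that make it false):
is true only for:
  i=False, u=False;
  i=True, u=False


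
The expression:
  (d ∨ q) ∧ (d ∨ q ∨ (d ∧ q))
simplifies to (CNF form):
d ∨ q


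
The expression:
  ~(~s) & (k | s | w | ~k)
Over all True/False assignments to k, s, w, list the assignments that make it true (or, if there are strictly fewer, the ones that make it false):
is true only for:
  k=False, s=True, w=False;
  k=False, s=True, w=True;
  k=True, s=True, w=False;
  k=True, s=True, w=True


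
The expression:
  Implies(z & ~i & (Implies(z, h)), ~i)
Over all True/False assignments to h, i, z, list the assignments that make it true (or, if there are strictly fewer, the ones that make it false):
is always true.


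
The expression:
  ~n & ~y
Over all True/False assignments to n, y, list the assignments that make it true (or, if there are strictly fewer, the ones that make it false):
is true only for:
  n=False, y=False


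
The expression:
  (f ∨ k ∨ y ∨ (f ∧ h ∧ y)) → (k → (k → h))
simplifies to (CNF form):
h ∨ ¬k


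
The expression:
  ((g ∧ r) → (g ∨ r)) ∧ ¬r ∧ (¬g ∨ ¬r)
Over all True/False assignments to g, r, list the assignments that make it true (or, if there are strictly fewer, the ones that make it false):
is true only for:
  g=False, r=False;
  g=True, r=False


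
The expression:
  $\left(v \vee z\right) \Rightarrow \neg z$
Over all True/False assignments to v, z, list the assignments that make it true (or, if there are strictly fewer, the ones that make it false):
is true only for:
  v=False, z=False;
  v=True, z=False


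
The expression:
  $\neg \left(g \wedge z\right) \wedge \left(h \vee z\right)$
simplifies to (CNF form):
$\left(h \vee z\right) \wedge \left(\neg g \vee \neg z\right)$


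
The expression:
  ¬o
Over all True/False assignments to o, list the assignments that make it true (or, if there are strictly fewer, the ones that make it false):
is true only for:
  o=False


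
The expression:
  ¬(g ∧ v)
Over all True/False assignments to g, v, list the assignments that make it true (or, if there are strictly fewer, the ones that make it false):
is false only for:
  g=True, v=True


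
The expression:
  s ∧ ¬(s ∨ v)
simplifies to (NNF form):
False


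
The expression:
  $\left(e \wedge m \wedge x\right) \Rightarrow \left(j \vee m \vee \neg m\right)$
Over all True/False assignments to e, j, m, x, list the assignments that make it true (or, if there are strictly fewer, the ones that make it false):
is always true.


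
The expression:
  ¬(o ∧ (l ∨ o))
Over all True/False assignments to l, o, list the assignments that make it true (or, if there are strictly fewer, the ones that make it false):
is true only for:
  l=False, o=False;
  l=True, o=False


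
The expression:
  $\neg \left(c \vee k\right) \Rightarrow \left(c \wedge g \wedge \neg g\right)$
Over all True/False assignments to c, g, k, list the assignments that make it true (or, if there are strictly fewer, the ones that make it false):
is false only for:
  c=False, g=False, k=False;
  c=False, g=True, k=False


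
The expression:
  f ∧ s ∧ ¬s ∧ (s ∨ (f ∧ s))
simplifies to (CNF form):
False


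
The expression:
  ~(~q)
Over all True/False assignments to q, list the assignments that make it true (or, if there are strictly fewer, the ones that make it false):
is true only for:
  q=True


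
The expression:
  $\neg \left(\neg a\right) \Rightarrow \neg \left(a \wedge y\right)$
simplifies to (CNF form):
$\neg a \vee \neg y$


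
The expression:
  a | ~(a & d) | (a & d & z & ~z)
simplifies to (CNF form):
True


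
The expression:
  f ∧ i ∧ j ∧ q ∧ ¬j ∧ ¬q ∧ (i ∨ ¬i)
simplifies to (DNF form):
False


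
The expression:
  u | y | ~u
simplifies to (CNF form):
True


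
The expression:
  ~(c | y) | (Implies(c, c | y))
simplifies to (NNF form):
True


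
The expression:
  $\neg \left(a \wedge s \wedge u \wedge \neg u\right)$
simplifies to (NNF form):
$\text{True}$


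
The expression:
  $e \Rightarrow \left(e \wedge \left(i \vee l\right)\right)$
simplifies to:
$i \vee l \vee \neg e$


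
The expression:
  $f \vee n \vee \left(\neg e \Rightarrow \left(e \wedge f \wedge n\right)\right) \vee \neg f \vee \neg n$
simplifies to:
$\text{True}$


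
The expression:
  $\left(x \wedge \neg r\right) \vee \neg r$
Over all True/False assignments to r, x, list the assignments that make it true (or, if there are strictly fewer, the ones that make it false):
is true only for:
  r=False, x=False;
  r=False, x=True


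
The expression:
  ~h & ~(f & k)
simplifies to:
~h & (~f | ~k)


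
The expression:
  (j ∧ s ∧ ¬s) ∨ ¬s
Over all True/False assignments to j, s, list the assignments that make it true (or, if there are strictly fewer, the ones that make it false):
is true only for:
  j=False, s=False;
  j=True, s=False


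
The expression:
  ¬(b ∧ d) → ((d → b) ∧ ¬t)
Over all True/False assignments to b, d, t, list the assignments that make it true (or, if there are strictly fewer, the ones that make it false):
is true only for:
  b=False, d=False, t=False;
  b=True, d=False, t=False;
  b=True, d=True, t=False;
  b=True, d=True, t=True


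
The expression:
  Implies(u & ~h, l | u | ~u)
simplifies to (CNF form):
True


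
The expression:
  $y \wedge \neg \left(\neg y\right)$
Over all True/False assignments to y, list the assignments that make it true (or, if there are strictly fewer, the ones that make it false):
is true only for:
  y=True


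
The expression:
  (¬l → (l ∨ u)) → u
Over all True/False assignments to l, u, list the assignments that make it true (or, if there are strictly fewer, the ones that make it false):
is false only for:
  l=True, u=False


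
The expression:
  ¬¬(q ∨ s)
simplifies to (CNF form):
q ∨ s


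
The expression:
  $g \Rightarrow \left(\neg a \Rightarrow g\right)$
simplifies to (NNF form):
$\text{True}$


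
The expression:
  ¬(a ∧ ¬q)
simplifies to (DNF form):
q ∨ ¬a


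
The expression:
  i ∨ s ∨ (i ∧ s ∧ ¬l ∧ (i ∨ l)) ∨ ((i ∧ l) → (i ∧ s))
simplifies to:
True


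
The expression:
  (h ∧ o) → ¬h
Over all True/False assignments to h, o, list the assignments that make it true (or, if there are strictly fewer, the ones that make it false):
is false only for:
  h=True, o=True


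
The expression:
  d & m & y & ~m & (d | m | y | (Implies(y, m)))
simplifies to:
False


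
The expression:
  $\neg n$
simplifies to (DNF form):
$\neg n$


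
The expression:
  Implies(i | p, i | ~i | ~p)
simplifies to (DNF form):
True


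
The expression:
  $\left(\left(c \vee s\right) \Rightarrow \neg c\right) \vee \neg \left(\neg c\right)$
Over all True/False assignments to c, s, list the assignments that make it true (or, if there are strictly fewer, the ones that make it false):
is always true.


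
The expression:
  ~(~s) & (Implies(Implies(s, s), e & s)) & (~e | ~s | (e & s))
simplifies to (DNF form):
e & s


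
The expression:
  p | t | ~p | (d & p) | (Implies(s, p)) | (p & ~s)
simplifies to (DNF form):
True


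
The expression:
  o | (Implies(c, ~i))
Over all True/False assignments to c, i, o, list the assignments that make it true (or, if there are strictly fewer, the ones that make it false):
is false only for:
  c=True, i=True, o=False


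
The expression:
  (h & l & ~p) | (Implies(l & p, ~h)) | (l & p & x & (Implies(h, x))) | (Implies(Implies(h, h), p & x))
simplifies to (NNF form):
x | ~h | ~l | ~p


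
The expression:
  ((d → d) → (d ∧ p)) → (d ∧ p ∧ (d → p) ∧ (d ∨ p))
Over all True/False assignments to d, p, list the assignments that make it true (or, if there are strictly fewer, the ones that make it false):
is always true.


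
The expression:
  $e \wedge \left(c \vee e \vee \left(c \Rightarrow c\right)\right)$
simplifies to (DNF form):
$e$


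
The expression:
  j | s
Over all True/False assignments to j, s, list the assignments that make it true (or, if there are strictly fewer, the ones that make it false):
is false only for:
  j=False, s=False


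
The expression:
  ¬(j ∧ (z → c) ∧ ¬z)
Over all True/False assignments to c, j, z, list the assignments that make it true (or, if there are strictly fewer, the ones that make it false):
is false only for:
  c=False, j=True, z=False;
  c=True, j=True, z=False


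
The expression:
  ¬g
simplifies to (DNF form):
¬g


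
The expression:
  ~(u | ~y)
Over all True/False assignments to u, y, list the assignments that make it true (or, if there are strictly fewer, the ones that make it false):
is true only for:
  u=False, y=True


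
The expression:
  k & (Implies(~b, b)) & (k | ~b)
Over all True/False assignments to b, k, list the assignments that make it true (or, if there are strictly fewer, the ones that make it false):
is true only for:
  b=True, k=True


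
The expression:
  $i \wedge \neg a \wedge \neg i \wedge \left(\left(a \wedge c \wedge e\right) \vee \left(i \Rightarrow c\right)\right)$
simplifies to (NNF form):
$\text{False}$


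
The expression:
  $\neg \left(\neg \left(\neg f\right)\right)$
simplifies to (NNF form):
$\neg f$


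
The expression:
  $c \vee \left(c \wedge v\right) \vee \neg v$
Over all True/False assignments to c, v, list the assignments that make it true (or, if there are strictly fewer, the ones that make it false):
is false only for:
  c=False, v=True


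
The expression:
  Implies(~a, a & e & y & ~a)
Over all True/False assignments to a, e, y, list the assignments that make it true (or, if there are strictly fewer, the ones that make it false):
is true only for:
  a=True, e=False, y=False;
  a=True, e=False, y=True;
  a=True, e=True, y=False;
  a=True, e=True, y=True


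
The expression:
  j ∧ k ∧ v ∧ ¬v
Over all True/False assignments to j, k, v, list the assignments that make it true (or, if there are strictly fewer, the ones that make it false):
is never true.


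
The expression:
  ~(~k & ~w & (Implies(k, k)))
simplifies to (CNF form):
k | w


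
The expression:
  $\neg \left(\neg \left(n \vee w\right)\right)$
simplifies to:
$n \vee w$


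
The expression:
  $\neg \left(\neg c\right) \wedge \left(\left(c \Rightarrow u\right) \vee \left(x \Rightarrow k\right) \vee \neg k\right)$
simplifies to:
$c$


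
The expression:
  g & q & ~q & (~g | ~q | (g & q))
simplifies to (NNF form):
False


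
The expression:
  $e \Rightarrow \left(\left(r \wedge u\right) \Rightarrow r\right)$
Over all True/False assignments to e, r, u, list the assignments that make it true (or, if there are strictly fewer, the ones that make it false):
is always true.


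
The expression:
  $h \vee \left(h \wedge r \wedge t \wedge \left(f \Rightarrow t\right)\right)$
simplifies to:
$h$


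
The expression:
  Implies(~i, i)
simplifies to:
i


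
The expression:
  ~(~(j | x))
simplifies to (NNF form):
j | x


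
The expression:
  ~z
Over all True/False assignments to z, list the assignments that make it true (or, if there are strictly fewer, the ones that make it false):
is true only for:
  z=False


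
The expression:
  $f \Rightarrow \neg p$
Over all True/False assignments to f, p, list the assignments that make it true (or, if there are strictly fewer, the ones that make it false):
is false only for:
  f=True, p=True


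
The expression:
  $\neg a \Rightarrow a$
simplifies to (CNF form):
$a$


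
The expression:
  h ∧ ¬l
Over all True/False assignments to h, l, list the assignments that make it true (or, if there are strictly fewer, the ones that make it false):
is true only for:
  h=True, l=False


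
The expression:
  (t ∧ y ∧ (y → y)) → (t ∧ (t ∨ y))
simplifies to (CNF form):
True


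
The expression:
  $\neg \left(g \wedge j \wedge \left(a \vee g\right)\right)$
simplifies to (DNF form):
$\neg g \vee \neg j$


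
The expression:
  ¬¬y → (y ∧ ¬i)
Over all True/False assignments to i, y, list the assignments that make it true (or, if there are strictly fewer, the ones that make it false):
is false only for:
  i=True, y=True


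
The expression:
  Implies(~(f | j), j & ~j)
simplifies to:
f | j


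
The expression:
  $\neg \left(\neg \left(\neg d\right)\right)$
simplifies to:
$\neg d$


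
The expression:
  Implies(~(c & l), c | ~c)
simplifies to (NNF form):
True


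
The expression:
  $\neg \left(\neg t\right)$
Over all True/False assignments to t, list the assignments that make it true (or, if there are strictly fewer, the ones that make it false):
is true only for:
  t=True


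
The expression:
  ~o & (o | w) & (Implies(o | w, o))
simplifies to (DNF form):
False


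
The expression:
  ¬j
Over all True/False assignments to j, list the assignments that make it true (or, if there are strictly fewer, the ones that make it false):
is true only for:
  j=False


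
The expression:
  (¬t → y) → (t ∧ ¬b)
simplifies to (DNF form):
(t ∧ ¬b) ∨ (¬t ∧ ¬y)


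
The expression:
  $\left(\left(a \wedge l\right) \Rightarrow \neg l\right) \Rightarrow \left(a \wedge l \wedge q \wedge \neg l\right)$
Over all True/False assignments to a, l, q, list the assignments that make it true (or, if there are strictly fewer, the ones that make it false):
is true only for:
  a=True, l=True, q=False;
  a=True, l=True, q=True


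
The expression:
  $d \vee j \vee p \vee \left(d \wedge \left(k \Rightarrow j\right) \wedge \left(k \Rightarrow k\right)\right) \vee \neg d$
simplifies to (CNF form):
$\text{True}$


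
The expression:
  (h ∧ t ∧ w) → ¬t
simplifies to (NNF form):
¬h ∨ ¬t ∨ ¬w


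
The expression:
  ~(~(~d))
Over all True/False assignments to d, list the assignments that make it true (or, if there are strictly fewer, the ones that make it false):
is true only for:
  d=False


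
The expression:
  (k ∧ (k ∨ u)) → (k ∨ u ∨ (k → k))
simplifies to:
True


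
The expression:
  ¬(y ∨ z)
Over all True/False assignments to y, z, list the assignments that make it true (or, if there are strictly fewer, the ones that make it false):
is true only for:
  y=False, z=False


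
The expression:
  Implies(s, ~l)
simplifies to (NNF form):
~l | ~s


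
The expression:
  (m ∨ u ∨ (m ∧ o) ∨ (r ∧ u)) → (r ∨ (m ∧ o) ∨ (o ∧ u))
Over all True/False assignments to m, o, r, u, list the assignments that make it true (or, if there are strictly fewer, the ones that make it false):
is false only for:
  m=False, o=False, r=False, u=True;
  m=True, o=False, r=False, u=False;
  m=True, o=False, r=False, u=True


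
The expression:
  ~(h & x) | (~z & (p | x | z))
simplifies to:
~h | ~x | ~z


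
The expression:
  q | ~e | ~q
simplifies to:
True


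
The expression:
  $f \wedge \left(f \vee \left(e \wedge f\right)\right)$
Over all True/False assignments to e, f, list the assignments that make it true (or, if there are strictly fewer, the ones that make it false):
is true only for:
  e=False, f=True;
  e=True, f=True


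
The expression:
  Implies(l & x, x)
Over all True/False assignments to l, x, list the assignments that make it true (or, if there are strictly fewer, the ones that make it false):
is always true.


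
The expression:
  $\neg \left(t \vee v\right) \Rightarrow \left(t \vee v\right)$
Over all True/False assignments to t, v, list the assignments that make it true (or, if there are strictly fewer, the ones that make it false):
is false only for:
  t=False, v=False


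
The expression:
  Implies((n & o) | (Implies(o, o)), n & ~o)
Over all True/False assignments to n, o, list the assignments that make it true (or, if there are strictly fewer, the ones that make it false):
is true only for:
  n=True, o=False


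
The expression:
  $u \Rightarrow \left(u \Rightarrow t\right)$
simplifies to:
$t \vee \neg u$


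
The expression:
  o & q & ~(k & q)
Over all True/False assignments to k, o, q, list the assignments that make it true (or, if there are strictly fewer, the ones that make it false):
is true only for:
  k=False, o=True, q=True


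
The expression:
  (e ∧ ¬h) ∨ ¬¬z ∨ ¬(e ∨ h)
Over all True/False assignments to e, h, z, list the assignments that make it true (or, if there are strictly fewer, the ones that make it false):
is false only for:
  e=False, h=True, z=False;
  e=True, h=True, z=False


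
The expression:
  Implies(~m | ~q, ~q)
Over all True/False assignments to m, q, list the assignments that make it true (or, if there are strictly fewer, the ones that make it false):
is false only for:
  m=False, q=True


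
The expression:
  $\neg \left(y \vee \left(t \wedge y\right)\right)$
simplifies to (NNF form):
$\neg y$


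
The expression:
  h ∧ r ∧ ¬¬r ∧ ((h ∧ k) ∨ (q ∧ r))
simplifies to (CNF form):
h ∧ r ∧ (k ∨ q)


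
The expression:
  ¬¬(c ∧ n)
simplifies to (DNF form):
c ∧ n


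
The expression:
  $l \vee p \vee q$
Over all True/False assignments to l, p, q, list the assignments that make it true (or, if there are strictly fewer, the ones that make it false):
is false only for:
  l=False, p=False, q=False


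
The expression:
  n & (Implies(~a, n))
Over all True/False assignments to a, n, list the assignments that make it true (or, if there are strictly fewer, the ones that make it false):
is true only for:
  a=False, n=True;
  a=True, n=True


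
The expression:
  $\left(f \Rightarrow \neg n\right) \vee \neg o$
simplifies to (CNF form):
$\neg f \vee \neg n \vee \neg o$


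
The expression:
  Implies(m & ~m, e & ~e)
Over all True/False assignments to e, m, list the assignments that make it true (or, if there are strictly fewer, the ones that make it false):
is always true.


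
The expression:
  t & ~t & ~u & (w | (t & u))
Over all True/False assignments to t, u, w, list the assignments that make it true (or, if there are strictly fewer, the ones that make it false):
is never true.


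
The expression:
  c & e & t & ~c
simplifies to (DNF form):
False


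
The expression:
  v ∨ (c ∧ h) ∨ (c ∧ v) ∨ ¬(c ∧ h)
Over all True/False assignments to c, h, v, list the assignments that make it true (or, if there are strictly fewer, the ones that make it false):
is always true.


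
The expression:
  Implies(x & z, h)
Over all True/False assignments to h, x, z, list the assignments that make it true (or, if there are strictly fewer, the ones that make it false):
is false only for:
  h=False, x=True, z=True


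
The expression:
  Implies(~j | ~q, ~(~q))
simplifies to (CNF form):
q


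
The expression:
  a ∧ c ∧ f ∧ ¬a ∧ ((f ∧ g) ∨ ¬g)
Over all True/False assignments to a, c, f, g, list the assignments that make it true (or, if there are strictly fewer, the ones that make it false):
is never true.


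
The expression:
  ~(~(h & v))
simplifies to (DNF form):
h & v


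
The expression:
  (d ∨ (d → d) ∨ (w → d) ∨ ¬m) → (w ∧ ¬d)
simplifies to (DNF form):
w ∧ ¬d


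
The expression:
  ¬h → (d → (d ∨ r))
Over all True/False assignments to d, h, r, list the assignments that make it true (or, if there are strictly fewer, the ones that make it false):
is always true.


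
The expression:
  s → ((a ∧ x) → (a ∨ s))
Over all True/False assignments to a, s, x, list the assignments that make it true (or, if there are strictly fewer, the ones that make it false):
is always true.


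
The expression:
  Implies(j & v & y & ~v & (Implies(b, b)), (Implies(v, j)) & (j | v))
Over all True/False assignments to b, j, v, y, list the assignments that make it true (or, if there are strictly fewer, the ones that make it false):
is always true.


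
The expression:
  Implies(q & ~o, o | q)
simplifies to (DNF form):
True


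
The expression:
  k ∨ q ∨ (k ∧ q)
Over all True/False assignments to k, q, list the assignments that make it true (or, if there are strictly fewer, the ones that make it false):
is false only for:
  k=False, q=False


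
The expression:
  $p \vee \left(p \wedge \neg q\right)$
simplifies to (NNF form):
$p$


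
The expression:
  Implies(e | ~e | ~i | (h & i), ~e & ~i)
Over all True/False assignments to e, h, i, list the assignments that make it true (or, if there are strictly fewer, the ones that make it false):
is true only for:
  e=False, h=False, i=False;
  e=False, h=True, i=False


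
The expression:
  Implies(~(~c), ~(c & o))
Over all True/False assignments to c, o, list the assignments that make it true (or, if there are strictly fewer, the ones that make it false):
is false only for:
  c=True, o=True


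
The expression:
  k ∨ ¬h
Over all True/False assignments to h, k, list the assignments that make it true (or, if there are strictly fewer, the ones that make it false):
is false only for:
  h=True, k=False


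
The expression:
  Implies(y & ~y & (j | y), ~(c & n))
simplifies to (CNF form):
True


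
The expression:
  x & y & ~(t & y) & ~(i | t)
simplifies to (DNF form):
x & y & ~i & ~t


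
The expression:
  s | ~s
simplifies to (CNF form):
True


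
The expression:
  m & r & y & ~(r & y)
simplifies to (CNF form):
False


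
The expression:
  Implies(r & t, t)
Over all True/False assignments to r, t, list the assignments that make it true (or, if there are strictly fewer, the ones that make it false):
is always true.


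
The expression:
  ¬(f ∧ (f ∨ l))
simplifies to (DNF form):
¬f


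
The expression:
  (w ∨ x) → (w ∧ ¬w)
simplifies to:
¬w ∧ ¬x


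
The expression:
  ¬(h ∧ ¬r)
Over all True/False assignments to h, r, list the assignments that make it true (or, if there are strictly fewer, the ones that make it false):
is false only for:
  h=True, r=False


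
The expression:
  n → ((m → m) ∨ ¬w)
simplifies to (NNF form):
True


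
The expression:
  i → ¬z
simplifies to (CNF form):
¬i ∨ ¬z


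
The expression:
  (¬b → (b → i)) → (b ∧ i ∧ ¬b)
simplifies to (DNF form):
False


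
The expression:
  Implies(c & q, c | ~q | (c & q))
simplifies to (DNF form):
True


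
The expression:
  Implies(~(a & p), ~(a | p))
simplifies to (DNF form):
(a & p) | (~a & ~p)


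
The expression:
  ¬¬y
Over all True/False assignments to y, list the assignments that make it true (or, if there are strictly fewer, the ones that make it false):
is true only for:
  y=True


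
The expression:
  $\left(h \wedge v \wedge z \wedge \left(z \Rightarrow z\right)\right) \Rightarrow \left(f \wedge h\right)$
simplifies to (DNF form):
$f \vee \neg h \vee \neg v \vee \neg z$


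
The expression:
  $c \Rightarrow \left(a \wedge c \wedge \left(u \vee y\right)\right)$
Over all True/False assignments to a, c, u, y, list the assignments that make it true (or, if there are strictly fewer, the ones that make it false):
is false only for:
  a=False, c=True, u=False, y=False;
  a=False, c=True, u=False, y=True;
  a=False, c=True, u=True, y=False;
  a=False, c=True, u=True, y=True;
  a=True, c=True, u=False, y=False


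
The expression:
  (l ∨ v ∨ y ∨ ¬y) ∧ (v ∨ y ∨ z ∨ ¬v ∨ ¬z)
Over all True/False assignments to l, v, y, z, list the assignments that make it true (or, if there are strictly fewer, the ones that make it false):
is always true.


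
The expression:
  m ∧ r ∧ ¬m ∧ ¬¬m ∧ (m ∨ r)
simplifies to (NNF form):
False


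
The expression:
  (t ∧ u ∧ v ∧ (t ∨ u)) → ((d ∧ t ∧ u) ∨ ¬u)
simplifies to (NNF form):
d ∨ ¬t ∨ ¬u ∨ ¬v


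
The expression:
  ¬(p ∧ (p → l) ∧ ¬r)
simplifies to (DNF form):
r ∨ ¬l ∨ ¬p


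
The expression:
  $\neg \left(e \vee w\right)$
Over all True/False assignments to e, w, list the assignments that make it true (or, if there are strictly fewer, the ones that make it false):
is true only for:
  e=False, w=False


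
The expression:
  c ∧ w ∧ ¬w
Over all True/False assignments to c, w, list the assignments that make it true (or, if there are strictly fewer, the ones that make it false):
is never true.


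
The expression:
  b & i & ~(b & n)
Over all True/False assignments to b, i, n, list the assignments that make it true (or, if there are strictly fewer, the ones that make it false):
is true only for:
  b=True, i=True, n=False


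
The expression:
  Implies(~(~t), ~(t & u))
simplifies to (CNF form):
~t | ~u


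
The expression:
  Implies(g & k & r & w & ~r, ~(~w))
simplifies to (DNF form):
True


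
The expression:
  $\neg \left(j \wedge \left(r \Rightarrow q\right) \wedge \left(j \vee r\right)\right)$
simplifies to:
$\left(r \wedge \neg q\right) \vee \neg j$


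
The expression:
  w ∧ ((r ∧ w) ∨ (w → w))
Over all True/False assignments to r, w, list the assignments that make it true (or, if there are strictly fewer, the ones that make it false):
is true only for:
  r=False, w=True;
  r=True, w=True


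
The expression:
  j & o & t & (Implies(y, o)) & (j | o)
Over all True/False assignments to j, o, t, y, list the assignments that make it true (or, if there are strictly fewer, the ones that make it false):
is true only for:
  j=True, o=True, t=True, y=False;
  j=True, o=True, t=True, y=True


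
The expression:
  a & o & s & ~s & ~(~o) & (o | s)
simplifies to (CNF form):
False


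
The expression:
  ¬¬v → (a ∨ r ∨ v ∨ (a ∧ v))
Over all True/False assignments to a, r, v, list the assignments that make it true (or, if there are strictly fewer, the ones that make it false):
is always true.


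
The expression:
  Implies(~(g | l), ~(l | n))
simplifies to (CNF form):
g | l | ~n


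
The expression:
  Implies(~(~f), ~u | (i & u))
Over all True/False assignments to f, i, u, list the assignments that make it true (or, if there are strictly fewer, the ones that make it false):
is false only for:
  f=True, i=False, u=True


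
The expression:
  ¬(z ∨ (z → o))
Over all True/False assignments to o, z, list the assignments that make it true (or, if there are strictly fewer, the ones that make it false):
is never true.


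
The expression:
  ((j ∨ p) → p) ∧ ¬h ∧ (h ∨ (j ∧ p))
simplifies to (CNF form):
j ∧ p ∧ ¬h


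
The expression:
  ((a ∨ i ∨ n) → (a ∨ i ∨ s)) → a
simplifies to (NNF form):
a ∨ (n ∧ ¬i ∧ ¬s)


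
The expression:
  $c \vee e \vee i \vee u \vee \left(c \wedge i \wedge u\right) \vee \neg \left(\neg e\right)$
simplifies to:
$c \vee e \vee i \vee u$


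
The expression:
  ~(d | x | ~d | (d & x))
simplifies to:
False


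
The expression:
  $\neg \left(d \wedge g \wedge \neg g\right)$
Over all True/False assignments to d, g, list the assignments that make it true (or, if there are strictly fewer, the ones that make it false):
is always true.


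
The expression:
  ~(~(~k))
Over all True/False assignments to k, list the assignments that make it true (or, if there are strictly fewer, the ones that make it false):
is true only for:
  k=False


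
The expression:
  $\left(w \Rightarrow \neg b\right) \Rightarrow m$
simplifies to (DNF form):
$m \vee \left(b \wedge w\right)$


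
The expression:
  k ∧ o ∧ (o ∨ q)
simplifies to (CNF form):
k ∧ o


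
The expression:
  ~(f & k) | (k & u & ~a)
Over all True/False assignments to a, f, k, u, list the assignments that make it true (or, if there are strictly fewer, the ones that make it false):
is false only for:
  a=False, f=True, k=True, u=False;
  a=True, f=True, k=True, u=False;
  a=True, f=True, k=True, u=True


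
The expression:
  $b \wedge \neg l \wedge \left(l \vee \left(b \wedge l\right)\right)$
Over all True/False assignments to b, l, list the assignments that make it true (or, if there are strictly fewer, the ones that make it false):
is never true.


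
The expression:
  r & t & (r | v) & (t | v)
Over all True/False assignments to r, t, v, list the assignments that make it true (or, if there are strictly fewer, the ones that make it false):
is true only for:
  r=True, t=True, v=False;
  r=True, t=True, v=True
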